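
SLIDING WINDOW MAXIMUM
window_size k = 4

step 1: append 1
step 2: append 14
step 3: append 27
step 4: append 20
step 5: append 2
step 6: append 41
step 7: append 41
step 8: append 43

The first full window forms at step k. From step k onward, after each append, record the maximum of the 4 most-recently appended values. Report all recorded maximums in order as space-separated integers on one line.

Answer: 27 27 41 41 43

Derivation:
step 1: append 1 -> window=[1] (not full yet)
step 2: append 14 -> window=[1, 14] (not full yet)
step 3: append 27 -> window=[1, 14, 27] (not full yet)
step 4: append 20 -> window=[1, 14, 27, 20] -> max=27
step 5: append 2 -> window=[14, 27, 20, 2] -> max=27
step 6: append 41 -> window=[27, 20, 2, 41] -> max=41
step 7: append 41 -> window=[20, 2, 41, 41] -> max=41
step 8: append 43 -> window=[2, 41, 41, 43] -> max=43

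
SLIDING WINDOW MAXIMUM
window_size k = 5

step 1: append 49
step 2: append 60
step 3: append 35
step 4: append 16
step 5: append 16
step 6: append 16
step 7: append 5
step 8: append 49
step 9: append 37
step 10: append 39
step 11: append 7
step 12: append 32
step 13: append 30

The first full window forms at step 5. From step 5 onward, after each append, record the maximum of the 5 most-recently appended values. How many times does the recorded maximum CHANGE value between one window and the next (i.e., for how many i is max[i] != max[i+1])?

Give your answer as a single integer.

Answer: 3

Derivation:
step 1: append 49 -> window=[49] (not full yet)
step 2: append 60 -> window=[49, 60] (not full yet)
step 3: append 35 -> window=[49, 60, 35] (not full yet)
step 4: append 16 -> window=[49, 60, 35, 16] (not full yet)
step 5: append 16 -> window=[49, 60, 35, 16, 16] -> max=60
step 6: append 16 -> window=[60, 35, 16, 16, 16] -> max=60
step 7: append 5 -> window=[35, 16, 16, 16, 5] -> max=35
step 8: append 49 -> window=[16, 16, 16, 5, 49] -> max=49
step 9: append 37 -> window=[16, 16, 5, 49, 37] -> max=49
step 10: append 39 -> window=[16, 5, 49, 37, 39] -> max=49
step 11: append 7 -> window=[5, 49, 37, 39, 7] -> max=49
step 12: append 32 -> window=[49, 37, 39, 7, 32] -> max=49
step 13: append 30 -> window=[37, 39, 7, 32, 30] -> max=39
Recorded maximums: 60 60 35 49 49 49 49 49 39
Changes between consecutive maximums: 3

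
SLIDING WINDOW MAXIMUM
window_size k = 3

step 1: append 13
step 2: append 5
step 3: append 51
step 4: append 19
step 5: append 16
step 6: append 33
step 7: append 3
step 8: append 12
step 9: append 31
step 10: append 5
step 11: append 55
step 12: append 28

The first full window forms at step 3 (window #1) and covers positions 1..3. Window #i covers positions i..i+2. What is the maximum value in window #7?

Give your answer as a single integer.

step 1: append 13 -> window=[13] (not full yet)
step 2: append 5 -> window=[13, 5] (not full yet)
step 3: append 51 -> window=[13, 5, 51] -> max=51
step 4: append 19 -> window=[5, 51, 19] -> max=51
step 5: append 16 -> window=[51, 19, 16] -> max=51
step 6: append 33 -> window=[19, 16, 33] -> max=33
step 7: append 3 -> window=[16, 33, 3] -> max=33
step 8: append 12 -> window=[33, 3, 12] -> max=33
step 9: append 31 -> window=[3, 12, 31] -> max=31
Window #7 max = 31

Answer: 31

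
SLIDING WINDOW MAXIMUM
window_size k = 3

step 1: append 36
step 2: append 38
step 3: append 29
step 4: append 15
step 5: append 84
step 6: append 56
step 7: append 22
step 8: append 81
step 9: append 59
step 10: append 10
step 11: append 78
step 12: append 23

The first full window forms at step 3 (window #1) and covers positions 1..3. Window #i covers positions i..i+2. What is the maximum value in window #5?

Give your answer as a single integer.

Answer: 84

Derivation:
step 1: append 36 -> window=[36] (not full yet)
step 2: append 38 -> window=[36, 38] (not full yet)
step 3: append 29 -> window=[36, 38, 29] -> max=38
step 4: append 15 -> window=[38, 29, 15] -> max=38
step 5: append 84 -> window=[29, 15, 84] -> max=84
step 6: append 56 -> window=[15, 84, 56] -> max=84
step 7: append 22 -> window=[84, 56, 22] -> max=84
Window #5 max = 84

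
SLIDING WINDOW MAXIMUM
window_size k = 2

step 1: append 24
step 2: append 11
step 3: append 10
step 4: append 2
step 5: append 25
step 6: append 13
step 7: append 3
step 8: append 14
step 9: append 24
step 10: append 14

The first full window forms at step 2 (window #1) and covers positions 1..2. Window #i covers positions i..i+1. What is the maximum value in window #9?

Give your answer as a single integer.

step 1: append 24 -> window=[24] (not full yet)
step 2: append 11 -> window=[24, 11] -> max=24
step 3: append 10 -> window=[11, 10] -> max=11
step 4: append 2 -> window=[10, 2] -> max=10
step 5: append 25 -> window=[2, 25] -> max=25
step 6: append 13 -> window=[25, 13] -> max=25
step 7: append 3 -> window=[13, 3] -> max=13
step 8: append 14 -> window=[3, 14] -> max=14
step 9: append 24 -> window=[14, 24] -> max=24
step 10: append 14 -> window=[24, 14] -> max=24
Window #9 max = 24

Answer: 24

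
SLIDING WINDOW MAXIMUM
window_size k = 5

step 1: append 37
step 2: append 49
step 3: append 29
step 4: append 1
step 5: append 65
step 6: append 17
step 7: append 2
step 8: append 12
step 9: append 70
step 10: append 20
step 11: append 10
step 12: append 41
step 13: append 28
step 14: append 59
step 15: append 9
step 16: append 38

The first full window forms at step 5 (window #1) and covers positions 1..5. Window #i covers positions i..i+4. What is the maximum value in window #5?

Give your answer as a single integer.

step 1: append 37 -> window=[37] (not full yet)
step 2: append 49 -> window=[37, 49] (not full yet)
step 3: append 29 -> window=[37, 49, 29] (not full yet)
step 4: append 1 -> window=[37, 49, 29, 1] (not full yet)
step 5: append 65 -> window=[37, 49, 29, 1, 65] -> max=65
step 6: append 17 -> window=[49, 29, 1, 65, 17] -> max=65
step 7: append 2 -> window=[29, 1, 65, 17, 2] -> max=65
step 8: append 12 -> window=[1, 65, 17, 2, 12] -> max=65
step 9: append 70 -> window=[65, 17, 2, 12, 70] -> max=70
Window #5 max = 70

Answer: 70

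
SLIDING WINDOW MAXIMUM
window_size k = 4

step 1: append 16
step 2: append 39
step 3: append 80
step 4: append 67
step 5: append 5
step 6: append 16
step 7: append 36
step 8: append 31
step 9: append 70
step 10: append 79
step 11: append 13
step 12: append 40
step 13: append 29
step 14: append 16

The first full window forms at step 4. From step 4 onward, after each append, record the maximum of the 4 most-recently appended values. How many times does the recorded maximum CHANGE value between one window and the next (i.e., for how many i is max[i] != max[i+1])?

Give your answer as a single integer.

Answer: 5

Derivation:
step 1: append 16 -> window=[16] (not full yet)
step 2: append 39 -> window=[16, 39] (not full yet)
step 3: append 80 -> window=[16, 39, 80] (not full yet)
step 4: append 67 -> window=[16, 39, 80, 67] -> max=80
step 5: append 5 -> window=[39, 80, 67, 5] -> max=80
step 6: append 16 -> window=[80, 67, 5, 16] -> max=80
step 7: append 36 -> window=[67, 5, 16, 36] -> max=67
step 8: append 31 -> window=[5, 16, 36, 31] -> max=36
step 9: append 70 -> window=[16, 36, 31, 70] -> max=70
step 10: append 79 -> window=[36, 31, 70, 79] -> max=79
step 11: append 13 -> window=[31, 70, 79, 13] -> max=79
step 12: append 40 -> window=[70, 79, 13, 40] -> max=79
step 13: append 29 -> window=[79, 13, 40, 29] -> max=79
step 14: append 16 -> window=[13, 40, 29, 16] -> max=40
Recorded maximums: 80 80 80 67 36 70 79 79 79 79 40
Changes between consecutive maximums: 5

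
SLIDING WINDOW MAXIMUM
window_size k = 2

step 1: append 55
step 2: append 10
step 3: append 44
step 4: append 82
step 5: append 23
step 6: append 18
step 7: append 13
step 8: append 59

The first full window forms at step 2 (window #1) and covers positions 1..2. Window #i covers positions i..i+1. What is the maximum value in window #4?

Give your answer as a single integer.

Answer: 82

Derivation:
step 1: append 55 -> window=[55] (not full yet)
step 2: append 10 -> window=[55, 10] -> max=55
step 3: append 44 -> window=[10, 44] -> max=44
step 4: append 82 -> window=[44, 82] -> max=82
step 5: append 23 -> window=[82, 23] -> max=82
Window #4 max = 82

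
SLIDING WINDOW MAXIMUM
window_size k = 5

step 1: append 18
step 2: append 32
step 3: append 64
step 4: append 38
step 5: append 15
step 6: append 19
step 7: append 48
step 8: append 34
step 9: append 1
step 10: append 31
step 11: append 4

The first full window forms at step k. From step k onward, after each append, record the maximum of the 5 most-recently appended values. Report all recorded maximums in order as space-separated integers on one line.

Answer: 64 64 64 48 48 48 48

Derivation:
step 1: append 18 -> window=[18] (not full yet)
step 2: append 32 -> window=[18, 32] (not full yet)
step 3: append 64 -> window=[18, 32, 64] (not full yet)
step 4: append 38 -> window=[18, 32, 64, 38] (not full yet)
step 5: append 15 -> window=[18, 32, 64, 38, 15] -> max=64
step 6: append 19 -> window=[32, 64, 38, 15, 19] -> max=64
step 7: append 48 -> window=[64, 38, 15, 19, 48] -> max=64
step 8: append 34 -> window=[38, 15, 19, 48, 34] -> max=48
step 9: append 1 -> window=[15, 19, 48, 34, 1] -> max=48
step 10: append 31 -> window=[19, 48, 34, 1, 31] -> max=48
step 11: append 4 -> window=[48, 34, 1, 31, 4] -> max=48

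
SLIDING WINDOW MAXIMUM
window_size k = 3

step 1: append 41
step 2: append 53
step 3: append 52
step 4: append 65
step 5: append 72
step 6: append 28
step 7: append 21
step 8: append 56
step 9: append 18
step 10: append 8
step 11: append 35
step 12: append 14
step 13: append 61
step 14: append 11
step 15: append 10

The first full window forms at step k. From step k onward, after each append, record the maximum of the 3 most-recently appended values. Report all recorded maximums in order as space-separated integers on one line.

step 1: append 41 -> window=[41] (not full yet)
step 2: append 53 -> window=[41, 53] (not full yet)
step 3: append 52 -> window=[41, 53, 52] -> max=53
step 4: append 65 -> window=[53, 52, 65] -> max=65
step 5: append 72 -> window=[52, 65, 72] -> max=72
step 6: append 28 -> window=[65, 72, 28] -> max=72
step 7: append 21 -> window=[72, 28, 21] -> max=72
step 8: append 56 -> window=[28, 21, 56] -> max=56
step 9: append 18 -> window=[21, 56, 18] -> max=56
step 10: append 8 -> window=[56, 18, 8] -> max=56
step 11: append 35 -> window=[18, 8, 35] -> max=35
step 12: append 14 -> window=[8, 35, 14] -> max=35
step 13: append 61 -> window=[35, 14, 61] -> max=61
step 14: append 11 -> window=[14, 61, 11] -> max=61
step 15: append 10 -> window=[61, 11, 10] -> max=61

Answer: 53 65 72 72 72 56 56 56 35 35 61 61 61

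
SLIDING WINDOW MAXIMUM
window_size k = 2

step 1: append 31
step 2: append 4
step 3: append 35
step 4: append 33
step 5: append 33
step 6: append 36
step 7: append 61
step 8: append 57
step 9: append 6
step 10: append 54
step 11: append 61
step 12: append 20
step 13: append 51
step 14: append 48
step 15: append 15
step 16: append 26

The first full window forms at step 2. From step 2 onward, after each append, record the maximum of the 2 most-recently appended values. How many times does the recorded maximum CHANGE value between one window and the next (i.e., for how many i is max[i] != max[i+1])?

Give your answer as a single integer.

Answer: 10

Derivation:
step 1: append 31 -> window=[31] (not full yet)
step 2: append 4 -> window=[31, 4] -> max=31
step 3: append 35 -> window=[4, 35] -> max=35
step 4: append 33 -> window=[35, 33] -> max=35
step 5: append 33 -> window=[33, 33] -> max=33
step 6: append 36 -> window=[33, 36] -> max=36
step 7: append 61 -> window=[36, 61] -> max=61
step 8: append 57 -> window=[61, 57] -> max=61
step 9: append 6 -> window=[57, 6] -> max=57
step 10: append 54 -> window=[6, 54] -> max=54
step 11: append 61 -> window=[54, 61] -> max=61
step 12: append 20 -> window=[61, 20] -> max=61
step 13: append 51 -> window=[20, 51] -> max=51
step 14: append 48 -> window=[51, 48] -> max=51
step 15: append 15 -> window=[48, 15] -> max=48
step 16: append 26 -> window=[15, 26] -> max=26
Recorded maximums: 31 35 35 33 36 61 61 57 54 61 61 51 51 48 26
Changes between consecutive maximums: 10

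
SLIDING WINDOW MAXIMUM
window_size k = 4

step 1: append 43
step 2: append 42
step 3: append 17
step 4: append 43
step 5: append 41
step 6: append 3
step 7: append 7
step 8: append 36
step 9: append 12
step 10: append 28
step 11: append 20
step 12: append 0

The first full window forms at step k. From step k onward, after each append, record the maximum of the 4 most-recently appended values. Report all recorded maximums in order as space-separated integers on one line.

Answer: 43 43 43 43 41 36 36 36 28

Derivation:
step 1: append 43 -> window=[43] (not full yet)
step 2: append 42 -> window=[43, 42] (not full yet)
step 3: append 17 -> window=[43, 42, 17] (not full yet)
step 4: append 43 -> window=[43, 42, 17, 43] -> max=43
step 5: append 41 -> window=[42, 17, 43, 41] -> max=43
step 6: append 3 -> window=[17, 43, 41, 3] -> max=43
step 7: append 7 -> window=[43, 41, 3, 7] -> max=43
step 8: append 36 -> window=[41, 3, 7, 36] -> max=41
step 9: append 12 -> window=[3, 7, 36, 12] -> max=36
step 10: append 28 -> window=[7, 36, 12, 28] -> max=36
step 11: append 20 -> window=[36, 12, 28, 20] -> max=36
step 12: append 0 -> window=[12, 28, 20, 0] -> max=28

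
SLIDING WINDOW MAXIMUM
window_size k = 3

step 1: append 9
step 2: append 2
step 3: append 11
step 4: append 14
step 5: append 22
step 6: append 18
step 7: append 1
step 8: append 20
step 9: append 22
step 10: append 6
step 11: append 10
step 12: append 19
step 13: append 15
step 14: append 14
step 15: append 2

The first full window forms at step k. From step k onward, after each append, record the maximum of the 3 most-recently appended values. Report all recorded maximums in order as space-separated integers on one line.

Answer: 11 14 22 22 22 20 22 22 22 19 19 19 15

Derivation:
step 1: append 9 -> window=[9] (not full yet)
step 2: append 2 -> window=[9, 2] (not full yet)
step 3: append 11 -> window=[9, 2, 11] -> max=11
step 4: append 14 -> window=[2, 11, 14] -> max=14
step 5: append 22 -> window=[11, 14, 22] -> max=22
step 6: append 18 -> window=[14, 22, 18] -> max=22
step 7: append 1 -> window=[22, 18, 1] -> max=22
step 8: append 20 -> window=[18, 1, 20] -> max=20
step 9: append 22 -> window=[1, 20, 22] -> max=22
step 10: append 6 -> window=[20, 22, 6] -> max=22
step 11: append 10 -> window=[22, 6, 10] -> max=22
step 12: append 19 -> window=[6, 10, 19] -> max=19
step 13: append 15 -> window=[10, 19, 15] -> max=19
step 14: append 14 -> window=[19, 15, 14] -> max=19
step 15: append 2 -> window=[15, 14, 2] -> max=15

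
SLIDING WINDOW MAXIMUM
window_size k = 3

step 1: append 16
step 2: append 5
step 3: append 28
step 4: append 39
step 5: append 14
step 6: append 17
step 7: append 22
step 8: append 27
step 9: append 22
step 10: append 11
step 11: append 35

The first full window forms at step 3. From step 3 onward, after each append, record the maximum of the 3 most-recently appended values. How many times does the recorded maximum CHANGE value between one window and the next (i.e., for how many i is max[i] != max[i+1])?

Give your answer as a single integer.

Answer: 4

Derivation:
step 1: append 16 -> window=[16] (not full yet)
step 2: append 5 -> window=[16, 5] (not full yet)
step 3: append 28 -> window=[16, 5, 28] -> max=28
step 4: append 39 -> window=[5, 28, 39] -> max=39
step 5: append 14 -> window=[28, 39, 14] -> max=39
step 6: append 17 -> window=[39, 14, 17] -> max=39
step 7: append 22 -> window=[14, 17, 22] -> max=22
step 8: append 27 -> window=[17, 22, 27] -> max=27
step 9: append 22 -> window=[22, 27, 22] -> max=27
step 10: append 11 -> window=[27, 22, 11] -> max=27
step 11: append 35 -> window=[22, 11, 35] -> max=35
Recorded maximums: 28 39 39 39 22 27 27 27 35
Changes between consecutive maximums: 4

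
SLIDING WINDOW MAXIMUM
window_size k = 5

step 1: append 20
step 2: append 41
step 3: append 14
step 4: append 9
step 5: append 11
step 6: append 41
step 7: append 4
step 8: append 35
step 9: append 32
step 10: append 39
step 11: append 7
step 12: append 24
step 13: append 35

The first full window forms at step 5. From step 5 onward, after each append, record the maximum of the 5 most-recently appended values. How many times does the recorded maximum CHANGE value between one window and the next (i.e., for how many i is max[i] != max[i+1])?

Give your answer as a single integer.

Answer: 1

Derivation:
step 1: append 20 -> window=[20] (not full yet)
step 2: append 41 -> window=[20, 41] (not full yet)
step 3: append 14 -> window=[20, 41, 14] (not full yet)
step 4: append 9 -> window=[20, 41, 14, 9] (not full yet)
step 5: append 11 -> window=[20, 41, 14, 9, 11] -> max=41
step 6: append 41 -> window=[41, 14, 9, 11, 41] -> max=41
step 7: append 4 -> window=[14, 9, 11, 41, 4] -> max=41
step 8: append 35 -> window=[9, 11, 41, 4, 35] -> max=41
step 9: append 32 -> window=[11, 41, 4, 35, 32] -> max=41
step 10: append 39 -> window=[41, 4, 35, 32, 39] -> max=41
step 11: append 7 -> window=[4, 35, 32, 39, 7] -> max=39
step 12: append 24 -> window=[35, 32, 39, 7, 24] -> max=39
step 13: append 35 -> window=[32, 39, 7, 24, 35] -> max=39
Recorded maximums: 41 41 41 41 41 41 39 39 39
Changes between consecutive maximums: 1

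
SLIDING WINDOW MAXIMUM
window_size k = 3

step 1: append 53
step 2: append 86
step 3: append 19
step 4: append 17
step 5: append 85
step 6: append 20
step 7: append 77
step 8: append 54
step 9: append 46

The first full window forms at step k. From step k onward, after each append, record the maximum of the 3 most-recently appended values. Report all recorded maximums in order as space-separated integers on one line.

Answer: 86 86 85 85 85 77 77

Derivation:
step 1: append 53 -> window=[53] (not full yet)
step 2: append 86 -> window=[53, 86] (not full yet)
step 3: append 19 -> window=[53, 86, 19] -> max=86
step 4: append 17 -> window=[86, 19, 17] -> max=86
step 5: append 85 -> window=[19, 17, 85] -> max=85
step 6: append 20 -> window=[17, 85, 20] -> max=85
step 7: append 77 -> window=[85, 20, 77] -> max=85
step 8: append 54 -> window=[20, 77, 54] -> max=77
step 9: append 46 -> window=[77, 54, 46] -> max=77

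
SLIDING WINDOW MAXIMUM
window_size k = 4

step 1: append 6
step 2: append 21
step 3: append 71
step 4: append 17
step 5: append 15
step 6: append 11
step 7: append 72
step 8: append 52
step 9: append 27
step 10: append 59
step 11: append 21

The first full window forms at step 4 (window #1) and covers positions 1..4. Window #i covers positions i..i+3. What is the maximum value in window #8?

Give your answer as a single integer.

step 1: append 6 -> window=[6] (not full yet)
step 2: append 21 -> window=[6, 21] (not full yet)
step 3: append 71 -> window=[6, 21, 71] (not full yet)
step 4: append 17 -> window=[6, 21, 71, 17] -> max=71
step 5: append 15 -> window=[21, 71, 17, 15] -> max=71
step 6: append 11 -> window=[71, 17, 15, 11] -> max=71
step 7: append 72 -> window=[17, 15, 11, 72] -> max=72
step 8: append 52 -> window=[15, 11, 72, 52] -> max=72
step 9: append 27 -> window=[11, 72, 52, 27] -> max=72
step 10: append 59 -> window=[72, 52, 27, 59] -> max=72
step 11: append 21 -> window=[52, 27, 59, 21] -> max=59
Window #8 max = 59

Answer: 59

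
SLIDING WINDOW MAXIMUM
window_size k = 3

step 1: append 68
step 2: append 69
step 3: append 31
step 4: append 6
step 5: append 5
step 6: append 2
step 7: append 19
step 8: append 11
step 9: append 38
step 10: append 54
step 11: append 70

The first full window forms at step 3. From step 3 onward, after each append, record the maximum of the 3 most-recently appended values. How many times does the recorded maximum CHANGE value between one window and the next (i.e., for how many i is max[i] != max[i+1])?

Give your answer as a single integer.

step 1: append 68 -> window=[68] (not full yet)
step 2: append 69 -> window=[68, 69] (not full yet)
step 3: append 31 -> window=[68, 69, 31] -> max=69
step 4: append 6 -> window=[69, 31, 6] -> max=69
step 5: append 5 -> window=[31, 6, 5] -> max=31
step 6: append 2 -> window=[6, 5, 2] -> max=6
step 7: append 19 -> window=[5, 2, 19] -> max=19
step 8: append 11 -> window=[2, 19, 11] -> max=19
step 9: append 38 -> window=[19, 11, 38] -> max=38
step 10: append 54 -> window=[11, 38, 54] -> max=54
step 11: append 70 -> window=[38, 54, 70] -> max=70
Recorded maximums: 69 69 31 6 19 19 38 54 70
Changes between consecutive maximums: 6

Answer: 6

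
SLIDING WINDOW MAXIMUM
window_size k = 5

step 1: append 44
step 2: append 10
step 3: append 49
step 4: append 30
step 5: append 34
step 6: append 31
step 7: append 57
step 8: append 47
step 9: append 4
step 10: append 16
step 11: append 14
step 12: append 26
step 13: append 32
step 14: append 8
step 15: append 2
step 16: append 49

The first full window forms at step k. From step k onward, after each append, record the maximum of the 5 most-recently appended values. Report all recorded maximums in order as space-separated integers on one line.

Answer: 49 49 57 57 57 57 57 47 32 32 32 49

Derivation:
step 1: append 44 -> window=[44] (not full yet)
step 2: append 10 -> window=[44, 10] (not full yet)
step 3: append 49 -> window=[44, 10, 49] (not full yet)
step 4: append 30 -> window=[44, 10, 49, 30] (not full yet)
step 5: append 34 -> window=[44, 10, 49, 30, 34] -> max=49
step 6: append 31 -> window=[10, 49, 30, 34, 31] -> max=49
step 7: append 57 -> window=[49, 30, 34, 31, 57] -> max=57
step 8: append 47 -> window=[30, 34, 31, 57, 47] -> max=57
step 9: append 4 -> window=[34, 31, 57, 47, 4] -> max=57
step 10: append 16 -> window=[31, 57, 47, 4, 16] -> max=57
step 11: append 14 -> window=[57, 47, 4, 16, 14] -> max=57
step 12: append 26 -> window=[47, 4, 16, 14, 26] -> max=47
step 13: append 32 -> window=[4, 16, 14, 26, 32] -> max=32
step 14: append 8 -> window=[16, 14, 26, 32, 8] -> max=32
step 15: append 2 -> window=[14, 26, 32, 8, 2] -> max=32
step 16: append 49 -> window=[26, 32, 8, 2, 49] -> max=49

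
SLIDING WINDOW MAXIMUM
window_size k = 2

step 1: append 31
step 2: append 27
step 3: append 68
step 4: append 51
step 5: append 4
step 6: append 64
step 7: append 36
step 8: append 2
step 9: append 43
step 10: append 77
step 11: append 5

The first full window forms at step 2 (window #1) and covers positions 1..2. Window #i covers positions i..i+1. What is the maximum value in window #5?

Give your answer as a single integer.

Answer: 64

Derivation:
step 1: append 31 -> window=[31] (not full yet)
step 2: append 27 -> window=[31, 27] -> max=31
step 3: append 68 -> window=[27, 68] -> max=68
step 4: append 51 -> window=[68, 51] -> max=68
step 5: append 4 -> window=[51, 4] -> max=51
step 6: append 64 -> window=[4, 64] -> max=64
Window #5 max = 64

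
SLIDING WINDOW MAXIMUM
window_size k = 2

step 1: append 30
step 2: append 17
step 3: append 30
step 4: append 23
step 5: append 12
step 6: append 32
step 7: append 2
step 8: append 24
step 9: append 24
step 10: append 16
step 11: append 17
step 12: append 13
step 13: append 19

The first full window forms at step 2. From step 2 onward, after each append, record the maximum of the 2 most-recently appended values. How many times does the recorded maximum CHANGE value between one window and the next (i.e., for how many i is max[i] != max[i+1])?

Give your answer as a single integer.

Answer: 5

Derivation:
step 1: append 30 -> window=[30] (not full yet)
step 2: append 17 -> window=[30, 17] -> max=30
step 3: append 30 -> window=[17, 30] -> max=30
step 4: append 23 -> window=[30, 23] -> max=30
step 5: append 12 -> window=[23, 12] -> max=23
step 6: append 32 -> window=[12, 32] -> max=32
step 7: append 2 -> window=[32, 2] -> max=32
step 8: append 24 -> window=[2, 24] -> max=24
step 9: append 24 -> window=[24, 24] -> max=24
step 10: append 16 -> window=[24, 16] -> max=24
step 11: append 17 -> window=[16, 17] -> max=17
step 12: append 13 -> window=[17, 13] -> max=17
step 13: append 19 -> window=[13, 19] -> max=19
Recorded maximums: 30 30 30 23 32 32 24 24 24 17 17 19
Changes between consecutive maximums: 5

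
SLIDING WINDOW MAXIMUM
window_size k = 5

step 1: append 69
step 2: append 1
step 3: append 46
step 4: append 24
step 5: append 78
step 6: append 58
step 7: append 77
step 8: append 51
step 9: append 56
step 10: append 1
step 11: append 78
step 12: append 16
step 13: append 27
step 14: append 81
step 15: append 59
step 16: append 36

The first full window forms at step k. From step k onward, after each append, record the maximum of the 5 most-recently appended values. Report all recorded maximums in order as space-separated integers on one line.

Answer: 78 78 78 78 78 77 78 78 78 81 81 81

Derivation:
step 1: append 69 -> window=[69] (not full yet)
step 2: append 1 -> window=[69, 1] (not full yet)
step 3: append 46 -> window=[69, 1, 46] (not full yet)
step 4: append 24 -> window=[69, 1, 46, 24] (not full yet)
step 5: append 78 -> window=[69, 1, 46, 24, 78] -> max=78
step 6: append 58 -> window=[1, 46, 24, 78, 58] -> max=78
step 7: append 77 -> window=[46, 24, 78, 58, 77] -> max=78
step 8: append 51 -> window=[24, 78, 58, 77, 51] -> max=78
step 9: append 56 -> window=[78, 58, 77, 51, 56] -> max=78
step 10: append 1 -> window=[58, 77, 51, 56, 1] -> max=77
step 11: append 78 -> window=[77, 51, 56, 1, 78] -> max=78
step 12: append 16 -> window=[51, 56, 1, 78, 16] -> max=78
step 13: append 27 -> window=[56, 1, 78, 16, 27] -> max=78
step 14: append 81 -> window=[1, 78, 16, 27, 81] -> max=81
step 15: append 59 -> window=[78, 16, 27, 81, 59] -> max=81
step 16: append 36 -> window=[16, 27, 81, 59, 36] -> max=81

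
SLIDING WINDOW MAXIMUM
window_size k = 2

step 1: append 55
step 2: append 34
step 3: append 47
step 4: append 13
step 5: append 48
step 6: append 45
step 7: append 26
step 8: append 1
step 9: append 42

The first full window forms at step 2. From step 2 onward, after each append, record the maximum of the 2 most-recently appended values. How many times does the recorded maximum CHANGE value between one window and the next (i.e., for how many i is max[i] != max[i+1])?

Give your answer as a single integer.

Answer: 5

Derivation:
step 1: append 55 -> window=[55] (not full yet)
step 2: append 34 -> window=[55, 34] -> max=55
step 3: append 47 -> window=[34, 47] -> max=47
step 4: append 13 -> window=[47, 13] -> max=47
step 5: append 48 -> window=[13, 48] -> max=48
step 6: append 45 -> window=[48, 45] -> max=48
step 7: append 26 -> window=[45, 26] -> max=45
step 8: append 1 -> window=[26, 1] -> max=26
step 9: append 42 -> window=[1, 42] -> max=42
Recorded maximums: 55 47 47 48 48 45 26 42
Changes between consecutive maximums: 5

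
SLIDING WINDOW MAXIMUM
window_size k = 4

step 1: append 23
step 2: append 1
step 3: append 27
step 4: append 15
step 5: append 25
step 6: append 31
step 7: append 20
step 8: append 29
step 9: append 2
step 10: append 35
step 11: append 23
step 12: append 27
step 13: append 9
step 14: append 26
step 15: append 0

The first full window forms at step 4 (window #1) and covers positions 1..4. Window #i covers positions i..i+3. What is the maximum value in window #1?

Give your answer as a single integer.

Answer: 27

Derivation:
step 1: append 23 -> window=[23] (not full yet)
step 2: append 1 -> window=[23, 1] (not full yet)
step 3: append 27 -> window=[23, 1, 27] (not full yet)
step 4: append 15 -> window=[23, 1, 27, 15] -> max=27
Window #1 max = 27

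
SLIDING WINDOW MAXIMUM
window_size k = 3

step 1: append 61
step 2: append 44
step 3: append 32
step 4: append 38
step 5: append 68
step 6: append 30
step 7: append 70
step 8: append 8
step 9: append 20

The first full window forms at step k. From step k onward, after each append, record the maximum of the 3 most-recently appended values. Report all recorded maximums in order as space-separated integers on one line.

step 1: append 61 -> window=[61] (not full yet)
step 2: append 44 -> window=[61, 44] (not full yet)
step 3: append 32 -> window=[61, 44, 32] -> max=61
step 4: append 38 -> window=[44, 32, 38] -> max=44
step 5: append 68 -> window=[32, 38, 68] -> max=68
step 6: append 30 -> window=[38, 68, 30] -> max=68
step 7: append 70 -> window=[68, 30, 70] -> max=70
step 8: append 8 -> window=[30, 70, 8] -> max=70
step 9: append 20 -> window=[70, 8, 20] -> max=70

Answer: 61 44 68 68 70 70 70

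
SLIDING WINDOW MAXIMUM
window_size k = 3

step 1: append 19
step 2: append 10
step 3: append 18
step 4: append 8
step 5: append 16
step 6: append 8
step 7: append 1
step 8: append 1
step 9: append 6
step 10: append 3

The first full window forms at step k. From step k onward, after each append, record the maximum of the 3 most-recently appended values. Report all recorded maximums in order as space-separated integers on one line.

Answer: 19 18 18 16 16 8 6 6

Derivation:
step 1: append 19 -> window=[19] (not full yet)
step 2: append 10 -> window=[19, 10] (not full yet)
step 3: append 18 -> window=[19, 10, 18] -> max=19
step 4: append 8 -> window=[10, 18, 8] -> max=18
step 5: append 16 -> window=[18, 8, 16] -> max=18
step 6: append 8 -> window=[8, 16, 8] -> max=16
step 7: append 1 -> window=[16, 8, 1] -> max=16
step 8: append 1 -> window=[8, 1, 1] -> max=8
step 9: append 6 -> window=[1, 1, 6] -> max=6
step 10: append 3 -> window=[1, 6, 3] -> max=6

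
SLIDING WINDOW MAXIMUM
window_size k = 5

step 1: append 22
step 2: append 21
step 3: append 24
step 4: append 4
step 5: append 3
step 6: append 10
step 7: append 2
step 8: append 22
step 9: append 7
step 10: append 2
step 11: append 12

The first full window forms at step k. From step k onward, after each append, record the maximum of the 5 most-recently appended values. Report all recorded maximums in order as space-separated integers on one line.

step 1: append 22 -> window=[22] (not full yet)
step 2: append 21 -> window=[22, 21] (not full yet)
step 3: append 24 -> window=[22, 21, 24] (not full yet)
step 4: append 4 -> window=[22, 21, 24, 4] (not full yet)
step 5: append 3 -> window=[22, 21, 24, 4, 3] -> max=24
step 6: append 10 -> window=[21, 24, 4, 3, 10] -> max=24
step 7: append 2 -> window=[24, 4, 3, 10, 2] -> max=24
step 8: append 22 -> window=[4, 3, 10, 2, 22] -> max=22
step 9: append 7 -> window=[3, 10, 2, 22, 7] -> max=22
step 10: append 2 -> window=[10, 2, 22, 7, 2] -> max=22
step 11: append 12 -> window=[2, 22, 7, 2, 12] -> max=22

Answer: 24 24 24 22 22 22 22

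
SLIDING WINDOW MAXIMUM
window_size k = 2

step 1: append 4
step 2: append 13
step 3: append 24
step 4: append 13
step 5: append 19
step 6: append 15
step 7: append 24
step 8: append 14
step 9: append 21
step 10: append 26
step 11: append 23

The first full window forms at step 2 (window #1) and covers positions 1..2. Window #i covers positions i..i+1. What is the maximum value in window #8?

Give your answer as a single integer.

Answer: 21

Derivation:
step 1: append 4 -> window=[4] (not full yet)
step 2: append 13 -> window=[4, 13] -> max=13
step 3: append 24 -> window=[13, 24] -> max=24
step 4: append 13 -> window=[24, 13] -> max=24
step 5: append 19 -> window=[13, 19] -> max=19
step 6: append 15 -> window=[19, 15] -> max=19
step 7: append 24 -> window=[15, 24] -> max=24
step 8: append 14 -> window=[24, 14] -> max=24
step 9: append 21 -> window=[14, 21] -> max=21
Window #8 max = 21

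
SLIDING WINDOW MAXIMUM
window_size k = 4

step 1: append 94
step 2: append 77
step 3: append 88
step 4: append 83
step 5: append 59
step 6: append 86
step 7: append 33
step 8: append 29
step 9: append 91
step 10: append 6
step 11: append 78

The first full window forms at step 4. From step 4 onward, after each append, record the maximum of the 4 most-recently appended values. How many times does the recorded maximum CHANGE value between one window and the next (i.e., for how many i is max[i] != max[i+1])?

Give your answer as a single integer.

step 1: append 94 -> window=[94] (not full yet)
step 2: append 77 -> window=[94, 77] (not full yet)
step 3: append 88 -> window=[94, 77, 88] (not full yet)
step 4: append 83 -> window=[94, 77, 88, 83] -> max=94
step 5: append 59 -> window=[77, 88, 83, 59] -> max=88
step 6: append 86 -> window=[88, 83, 59, 86] -> max=88
step 7: append 33 -> window=[83, 59, 86, 33] -> max=86
step 8: append 29 -> window=[59, 86, 33, 29] -> max=86
step 9: append 91 -> window=[86, 33, 29, 91] -> max=91
step 10: append 6 -> window=[33, 29, 91, 6] -> max=91
step 11: append 78 -> window=[29, 91, 6, 78] -> max=91
Recorded maximums: 94 88 88 86 86 91 91 91
Changes between consecutive maximums: 3

Answer: 3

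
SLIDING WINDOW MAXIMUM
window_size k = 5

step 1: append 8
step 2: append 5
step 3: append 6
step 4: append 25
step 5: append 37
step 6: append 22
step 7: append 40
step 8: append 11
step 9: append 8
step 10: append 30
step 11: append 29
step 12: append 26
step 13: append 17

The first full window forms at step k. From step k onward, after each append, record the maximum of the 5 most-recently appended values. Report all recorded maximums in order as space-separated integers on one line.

Answer: 37 37 40 40 40 40 40 30 30

Derivation:
step 1: append 8 -> window=[8] (not full yet)
step 2: append 5 -> window=[8, 5] (not full yet)
step 3: append 6 -> window=[8, 5, 6] (not full yet)
step 4: append 25 -> window=[8, 5, 6, 25] (not full yet)
step 5: append 37 -> window=[8, 5, 6, 25, 37] -> max=37
step 6: append 22 -> window=[5, 6, 25, 37, 22] -> max=37
step 7: append 40 -> window=[6, 25, 37, 22, 40] -> max=40
step 8: append 11 -> window=[25, 37, 22, 40, 11] -> max=40
step 9: append 8 -> window=[37, 22, 40, 11, 8] -> max=40
step 10: append 30 -> window=[22, 40, 11, 8, 30] -> max=40
step 11: append 29 -> window=[40, 11, 8, 30, 29] -> max=40
step 12: append 26 -> window=[11, 8, 30, 29, 26] -> max=30
step 13: append 17 -> window=[8, 30, 29, 26, 17] -> max=30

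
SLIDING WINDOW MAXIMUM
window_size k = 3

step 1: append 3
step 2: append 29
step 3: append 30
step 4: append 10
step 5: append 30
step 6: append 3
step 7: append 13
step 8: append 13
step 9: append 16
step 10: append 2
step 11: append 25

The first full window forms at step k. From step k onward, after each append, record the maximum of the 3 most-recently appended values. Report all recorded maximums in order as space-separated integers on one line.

step 1: append 3 -> window=[3] (not full yet)
step 2: append 29 -> window=[3, 29] (not full yet)
step 3: append 30 -> window=[3, 29, 30] -> max=30
step 4: append 10 -> window=[29, 30, 10] -> max=30
step 5: append 30 -> window=[30, 10, 30] -> max=30
step 6: append 3 -> window=[10, 30, 3] -> max=30
step 7: append 13 -> window=[30, 3, 13] -> max=30
step 8: append 13 -> window=[3, 13, 13] -> max=13
step 9: append 16 -> window=[13, 13, 16] -> max=16
step 10: append 2 -> window=[13, 16, 2] -> max=16
step 11: append 25 -> window=[16, 2, 25] -> max=25

Answer: 30 30 30 30 30 13 16 16 25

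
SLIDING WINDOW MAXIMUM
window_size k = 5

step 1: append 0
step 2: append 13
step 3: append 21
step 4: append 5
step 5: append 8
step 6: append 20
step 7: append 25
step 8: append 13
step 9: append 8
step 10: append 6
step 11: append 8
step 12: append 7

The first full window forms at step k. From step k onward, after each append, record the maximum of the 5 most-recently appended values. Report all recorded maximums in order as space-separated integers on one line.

Answer: 21 21 25 25 25 25 25 13

Derivation:
step 1: append 0 -> window=[0] (not full yet)
step 2: append 13 -> window=[0, 13] (not full yet)
step 3: append 21 -> window=[0, 13, 21] (not full yet)
step 4: append 5 -> window=[0, 13, 21, 5] (not full yet)
step 5: append 8 -> window=[0, 13, 21, 5, 8] -> max=21
step 6: append 20 -> window=[13, 21, 5, 8, 20] -> max=21
step 7: append 25 -> window=[21, 5, 8, 20, 25] -> max=25
step 8: append 13 -> window=[5, 8, 20, 25, 13] -> max=25
step 9: append 8 -> window=[8, 20, 25, 13, 8] -> max=25
step 10: append 6 -> window=[20, 25, 13, 8, 6] -> max=25
step 11: append 8 -> window=[25, 13, 8, 6, 8] -> max=25
step 12: append 7 -> window=[13, 8, 6, 8, 7] -> max=13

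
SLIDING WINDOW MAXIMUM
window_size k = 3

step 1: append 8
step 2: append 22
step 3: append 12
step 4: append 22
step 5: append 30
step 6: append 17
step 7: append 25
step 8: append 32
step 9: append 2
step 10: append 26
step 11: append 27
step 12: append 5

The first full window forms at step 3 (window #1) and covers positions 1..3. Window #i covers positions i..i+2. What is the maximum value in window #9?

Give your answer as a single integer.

step 1: append 8 -> window=[8] (not full yet)
step 2: append 22 -> window=[8, 22] (not full yet)
step 3: append 12 -> window=[8, 22, 12] -> max=22
step 4: append 22 -> window=[22, 12, 22] -> max=22
step 5: append 30 -> window=[12, 22, 30] -> max=30
step 6: append 17 -> window=[22, 30, 17] -> max=30
step 7: append 25 -> window=[30, 17, 25] -> max=30
step 8: append 32 -> window=[17, 25, 32] -> max=32
step 9: append 2 -> window=[25, 32, 2] -> max=32
step 10: append 26 -> window=[32, 2, 26] -> max=32
step 11: append 27 -> window=[2, 26, 27] -> max=27
Window #9 max = 27

Answer: 27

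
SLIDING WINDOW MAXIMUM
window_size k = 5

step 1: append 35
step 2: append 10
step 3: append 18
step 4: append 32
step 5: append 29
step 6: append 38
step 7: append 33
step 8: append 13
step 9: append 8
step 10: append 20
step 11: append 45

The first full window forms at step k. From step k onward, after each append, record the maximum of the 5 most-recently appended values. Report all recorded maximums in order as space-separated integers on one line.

Answer: 35 38 38 38 38 38 45

Derivation:
step 1: append 35 -> window=[35] (not full yet)
step 2: append 10 -> window=[35, 10] (not full yet)
step 3: append 18 -> window=[35, 10, 18] (not full yet)
step 4: append 32 -> window=[35, 10, 18, 32] (not full yet)
step 5: append 29 -> window=[35, 10, 18, 32, 29] -> max=35
step 6: append 38 -> window=[10, 18, 32, 29, 38] -> max=38
step 7: append 33 -> window=[18, 32, 29, 38, 33] -> max=38
step 8: append 13 -> window=[32, 29, 38, 33, 13] -> max=38
step 9: append 8 -> window=[29, 38, 33, 13, 8] -> max=38
step 10: append 20 -> window=[38, 33, 13, 8, 20] -> max=38
step 11: append 45 -> window=[33, 13, 8, 20, 45] -> max=45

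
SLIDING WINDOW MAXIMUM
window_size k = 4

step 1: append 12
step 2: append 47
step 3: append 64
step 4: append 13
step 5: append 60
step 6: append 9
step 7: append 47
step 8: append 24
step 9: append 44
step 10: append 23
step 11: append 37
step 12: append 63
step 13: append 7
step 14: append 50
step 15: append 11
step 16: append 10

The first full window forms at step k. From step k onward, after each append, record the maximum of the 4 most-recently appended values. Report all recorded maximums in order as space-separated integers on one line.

Answer: 64 64 64 60 60 47 47 44 63 63 63 63 50

Derivation:
step 1: append 12 -> window=[12] (not full yet)
step 2: append 47 -> window=[12, 47] (not full yet)
step 3: append 64 -> window=[12, 47, 64] (not full yet)
step 4: append 13 -> window=[12, 47, 64, 13] -> max=64
step 5: append 60 -> window=[47, 64, 13, 60] -> max=64
step 6: append 9 -> window=[64, 13, 60, 9] -> max=64
step 7: append 47 -> window=[13, 60, 9, 47] -> max=60
step 8: append 24 -> window=[60, 9, 47, 24] -> max=60
step 9: append 44 -> window=[9, 47, 24, 44] -> max=47
step 10: append 23 -> window=[47, 24, 44, 23] -> max=47
step 11: append 37 -> window=[24, 44, 23, 37] -> max=44
step 12: append 63 -> window=[44, 23, 37, 63] -> max=63
step 13: append 7 -> window=[23, 37, 63, 7] -> max=63
step 14: append 50 -> window=[37, 63, 7, 50] -> max=63
step 15: append 11 -> window=[63, 7, 50, 11] -> max=63
step 16: append 10 -> window=[7, 50, 11, 10] -> max=50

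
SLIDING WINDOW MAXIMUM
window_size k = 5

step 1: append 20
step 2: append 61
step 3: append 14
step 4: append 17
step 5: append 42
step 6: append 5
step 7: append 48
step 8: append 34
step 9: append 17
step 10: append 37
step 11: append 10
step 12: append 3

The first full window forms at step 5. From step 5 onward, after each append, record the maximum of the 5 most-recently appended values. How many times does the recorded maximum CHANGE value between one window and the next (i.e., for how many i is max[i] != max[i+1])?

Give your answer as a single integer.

Answer: 2

Derivation:
step 1: append 20 -> window=[20] (not full yet)
step 2: append 61 -> window=[20, 61] (not full yet)
step 3: append 14 -> window=[20, 61, 14] (not full yet)
step 4: append 17 -> window=[20, 61, 14, 17] (not full yet)
step 5: append 42 -> window=[20, 61, 14, 17, 42] -> max=61
step 6: append 5 -> window=[61, 14, 17, 42, 5] -> max=61
step 7: append 48 -> window=[14, 17, 42, 5, 48] -> max=48
step 8: append 34 -> window=[17, 42, 5, 48, 34] -> max=48
step 9: append 17 -> window=[42, 5, 48, 34, 17] -> max=48
step 10: append 37 -> window=[5, 48, 34, 17, 37] -> max=48
step 11: append 10 -> window=[48, 34, 17, 37, 10] -> max=48
step 12: append 3 -> window=[34, 17, 37, 10, 3] -> max=37
Recorded maximums: 61 61 48 48 48 48 48 37
Changes between consecutive maximums: 2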